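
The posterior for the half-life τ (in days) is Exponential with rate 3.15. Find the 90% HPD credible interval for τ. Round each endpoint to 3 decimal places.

[0.000, 0.731]

The exponential density is strictly decreasing on [0, ∞), so the HPD interval is anchored at 0: [0, q] with P(τ ≤ q) = 0.90.
q = −ln(1 − 0.90) / 3.15 = 2.3026 / 3.15 = 0.731.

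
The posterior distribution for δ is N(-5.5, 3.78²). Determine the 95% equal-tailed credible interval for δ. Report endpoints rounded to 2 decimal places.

The posterior is symmetric, so the 95% equal-tailed interval is δ = -5.5 ± z·3.78 with z = 1.960.
Half-width: 1.960 × 3.78 = 7.41.
-5.5 − 7.41 = -12.91; -5.5 + 7.41 = 1.91.

[-12.91, 1.91]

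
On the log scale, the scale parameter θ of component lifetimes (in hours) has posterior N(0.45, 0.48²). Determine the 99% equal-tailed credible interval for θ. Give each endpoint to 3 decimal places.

[0.455, 5.400]

On the log scale the 99% interval is 0.45 ± 2.576 × 0.48 = [-0.7864, 1.6864].
Exponentiate: [e^-0.7864, e^1.6864] = [0.455, 5.400].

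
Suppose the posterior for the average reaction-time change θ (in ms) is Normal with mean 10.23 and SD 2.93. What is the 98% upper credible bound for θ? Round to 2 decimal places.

16.25

Need U with P(θ ≤ U) = 0.98: U = 10.23 + z_{0.02}·2.93.
z = 2.054; U = 10.23 + 2.054 × 2.93 = 16.25.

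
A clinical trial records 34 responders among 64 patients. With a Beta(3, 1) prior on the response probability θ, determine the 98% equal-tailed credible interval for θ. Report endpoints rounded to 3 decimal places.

[0.404, 0.680]

Posterior: Beta(3+34, 1+30) = Beta(37, 31).
Equal-tailed 98% interval: the 0.01 and 0.99 quantiles of Beta(37, 31).
Posterior mean ≈ 0.544, SD ≈ 0.060; a Normal approximation gives roughly [0.405, 0.684].
Exact: F⁻¹(0.01) = 0.404; F⁻¹(0.99) = 0.680.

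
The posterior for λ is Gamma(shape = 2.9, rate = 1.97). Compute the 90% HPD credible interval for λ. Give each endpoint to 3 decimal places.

[0.202, 2.705]

The posterior is unimodal and skewed, so the HPD interval has equal density at both endpoints and is the shortest 90% interval.
Solving f(0.202) = f(2.705) with F(2.705) − F(0.202) = 0.90 gives [0.202, 2.705].
For comparison, the equal-tailed interval is [0.389, 3.120]; the HPD is narrower and shifted toward the mode.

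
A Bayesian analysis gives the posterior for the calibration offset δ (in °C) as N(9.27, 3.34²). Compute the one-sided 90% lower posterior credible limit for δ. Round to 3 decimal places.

4.990

Need L with P(δ ≥ L) = 0.90: L = 9.27 − z_{0.1}·3.34.
z = 1.282; L = 9.27 − 1.282 × 3.34 = 4.990.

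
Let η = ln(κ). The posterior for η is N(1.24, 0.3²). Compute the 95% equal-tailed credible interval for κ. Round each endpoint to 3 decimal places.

On the log scale the 95% interval is 1.24 ± 1.960 × 0.3 = [0.6520, 1.8280].
Exponentiate: [e^0.6520, e^1.8280] = [1.919, 6.221].

[1.919, 6.221]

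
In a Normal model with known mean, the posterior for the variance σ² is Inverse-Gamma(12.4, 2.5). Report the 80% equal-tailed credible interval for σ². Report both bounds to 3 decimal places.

Inverse-Gamma(12.4, 2.5) quantiles: F⁻¹(0.1) and F⁻¹(0.9).
Equivalently, 1/σ² ~ Gamma(12.4, rate = 2.5); invert its 0.9 and 0.1 quantiles.
Posterior mean ≈ 0.219, SD ≈ 0.068; a Normal approximation gives roughly [0.132, 0.306].
Exact: lower = 0.146; upper = 0.307.

[0.146, 0.307]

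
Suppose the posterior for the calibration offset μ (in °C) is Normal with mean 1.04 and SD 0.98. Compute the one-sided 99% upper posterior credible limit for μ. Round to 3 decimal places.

3.320

Need U with P(μ ≤ U) = 0.99: U = 1.04 + z_{0.01}·0.98.
z = 2.326; U = 1.04 + 2.326 × 0.98 = 3.320.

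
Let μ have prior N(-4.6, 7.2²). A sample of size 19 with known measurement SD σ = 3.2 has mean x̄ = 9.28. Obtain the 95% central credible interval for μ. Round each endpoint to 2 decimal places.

Posterior precision = 1/7.2² + 19/3.2² = 0.0193 + 1.8555 = 1.8748, so posterior SD = 0.7303.
Posterior mean = (-4.6/7.2² + 19·9.28/3.2²) / 1.8748 = 9.1372.
Interval: 9.1372 ± 1.960 × 0.7303 → [7.71, 10.57].

[7.71, 10.57]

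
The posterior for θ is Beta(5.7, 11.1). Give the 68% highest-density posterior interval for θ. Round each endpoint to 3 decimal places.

[0.211, 0.438]

The posterior is unimodal and skewed, so the HPD interval has equal density at both endpoints and is the shortest 68% interval.
Solving f(0.211) = f(0.438) with F(0.438) − F(0.211) = 0.68 gives [0.211, 0.438].
For comparison, the equal-tailed interval is [0.225, 0.454]; the HPD is narrower and shifted toward the mode.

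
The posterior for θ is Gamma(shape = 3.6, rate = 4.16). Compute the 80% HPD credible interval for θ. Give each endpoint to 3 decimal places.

The posterior is unimodal and skewed, so the HPD interval has equal density at both endpoints and is the shortest 80% interval.
Solving f(0.242) = f(1.286) with F(1.286) − F(0.242) = 0.80 gives [0.242, 1.286].
For comparison, the equal-tailed interval is [0.356, 1.477]; the HPD is narrower and shifted toward the mode.

[0.242, 1.286]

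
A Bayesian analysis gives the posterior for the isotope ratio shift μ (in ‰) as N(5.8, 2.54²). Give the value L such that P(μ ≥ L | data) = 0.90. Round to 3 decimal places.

Need L with P(μ ≥ L) = 0.90: L = 5.8 − z_{0.1}·2.54.
z = 1.282; L = 5.8 − 1.282 × 2.54 = 2.545.

2.545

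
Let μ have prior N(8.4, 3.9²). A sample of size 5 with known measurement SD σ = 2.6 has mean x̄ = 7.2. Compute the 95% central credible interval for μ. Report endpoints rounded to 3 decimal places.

Posterior precision = 1/3.9² + 5/2.6² = 0.0657 + 0.7396 = 0.8054, so posterior SD = 1.1143.
Posterior mean = (8.4/3.9² + 5·7.2/2.6²) / 0.8054 = 7.2980.
Interval: 7.2980 ± 1.960 × 1.1143 → [5.114, 9.482].

[5.114, 9.482]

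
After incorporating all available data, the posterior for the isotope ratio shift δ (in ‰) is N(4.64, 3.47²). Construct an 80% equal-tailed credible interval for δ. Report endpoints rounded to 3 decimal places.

The posterior is symmetric, so the 80% equal-tailed interval is δ = 4.64 ± z·3.47 with z = 1.282.
Half-width: 1.282 × 3.47 = 4.447.
4.64 − 4.447 = 0.193; 4.64 + 4.447 = 9.087.

[0.193, 9.087]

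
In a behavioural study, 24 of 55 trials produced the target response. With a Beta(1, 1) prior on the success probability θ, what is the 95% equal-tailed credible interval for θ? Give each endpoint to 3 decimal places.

[0.313, 0.568]

Posterior: Beta(1+24, 1+31) = Beta(25, 32).
Equal-tailed 95% interval: the 0.025 and 0.975 quantiles of Beta(25, 32).
Posterior mean ≈ 0.439, SD ≈ 0.065; a Normal approximation gives roughly [0.311, 0.566].
Exact: F⁻¹(0.025) = 0.313; F⁻¹(0.975) = 0.568.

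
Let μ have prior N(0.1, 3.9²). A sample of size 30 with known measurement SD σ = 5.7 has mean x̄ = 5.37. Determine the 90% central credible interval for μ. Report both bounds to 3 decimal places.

Posterior precision = 1/3.9² + 30/5.7² = 0.0657 + 0.9234 = 0.9891, so posterior SD = 1.0055.
Posterior mean = (0.1/3.9² + 30·5.37/5.7²) / 0.9891 = 5.0197.
Interval: 5.0197 ± 1.645 × 1.0055 → [3.366, 6.674].

[3.366, 6.674]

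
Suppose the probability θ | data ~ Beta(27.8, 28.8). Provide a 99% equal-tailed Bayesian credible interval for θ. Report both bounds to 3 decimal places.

Posterior: Beta(27.8, 28.8).
Equal-tailed 99% interval: the 0.005 and 0.995 quantiles of Beta(27.8, 28.8).
Posterior mean ≈ 0.491, SD ≈ 0.066; a Normal approximation gives roughly [0.321, 0.661].
Exact: F⁻¹(0.005) = 0.325; F⁻¹(0.995) = 0.659.

[0.325, 0.659]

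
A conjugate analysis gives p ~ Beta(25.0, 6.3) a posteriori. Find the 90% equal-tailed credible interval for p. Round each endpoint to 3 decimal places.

[0.672, 0.903]

Posterior: Beta(25.0, 6.3).
Equal-tailed 90% interval: the 0.05 and 0.95 quantiles of Beta(25.0, 6.3).
Posterior mean ≈ 0.799, SD ≈ 0.071; a Normal approximation gives roughly [0.683, 0.915].
Exact: F⁻¹(0.05) = 0.672; F⁻¹(0.95) = 0.903.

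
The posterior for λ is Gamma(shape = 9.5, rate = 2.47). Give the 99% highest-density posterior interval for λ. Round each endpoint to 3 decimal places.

[1.208, 7.484]

The posterior is unimodal and skewed, so the HPD interval has equal density at both endpoints and is the shortest 99% interval.
Solving f(1.208) = f(7.484) with F(7.484) − F(1.208) = 0.99 gives [1.208, 7.484].
For comparison, the equal-tailed interval is [1.385, 7.810]; the HPD is narrower and shifted toward the mode.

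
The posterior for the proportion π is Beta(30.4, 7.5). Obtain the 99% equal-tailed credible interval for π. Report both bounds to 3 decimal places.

Posterior: Beta(30.4, 7.5).
Equal-tailed 99% interval: the 0.005 and 0.995 quantiles of Beta(30.4, 7.5).
Posterior mean ≈ 0.802, SD ≈ 0.064; a Normal approximation gives roughly [0.638, 0.967].
Exact: F⁻¹(0.005) = 0.612; F⁻¹(0.995) = 0.934.

[0.612, 0.934]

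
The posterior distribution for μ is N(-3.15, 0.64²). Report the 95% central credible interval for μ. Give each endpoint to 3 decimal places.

[-4.404, -1.896]

The posterior is symmetric, so the 95% equal-tailed interval is μ = -3.15 ± z·0.64 with z = 1.960.
Half-width: 1.960 × 0.64 = 1.254.
-3.15 − 1.254 = -4.404; -3.15 + 1.254 = -1.896.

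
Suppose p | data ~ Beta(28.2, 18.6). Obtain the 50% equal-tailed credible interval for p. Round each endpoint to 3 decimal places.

Posterior: Beta(28.2, 18.6).
Equal-tailed 50% interval: the 0.25 and 0.75 quantiles of Beta(28.2, 18.6).
Posterior mean ≈ 0.603, SD ≈ 0.071; a Normal approximation gives roughly [0.555, 0.650].
Exact: F⁻¹(0.25) = 0.555; F⁻¹(0.75) = 0.652.

[0.555, 0.652]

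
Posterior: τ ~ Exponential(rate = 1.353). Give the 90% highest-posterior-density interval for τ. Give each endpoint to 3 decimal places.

The exponential density is strictly decreasing on [0, ∞), so the HPD interval is anchored at 0: [0, q] with P(τ ≤ q) = 0.90.
q = −ln(1 − 0.90) / 1.353 = 2.3026 / 1.353 = 1.702.

[0.000, 1.702]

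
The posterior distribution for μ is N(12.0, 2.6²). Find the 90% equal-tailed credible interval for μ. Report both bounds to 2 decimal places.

[7.72, 16.28]

The posterior is symmetric, so the 90% equal-tailed interval is μ = 12.0 ± z·2.6 with z = 1.645.
Half-width: 1.645 × 2.6 = 4.28.
12.0 − 4.28 = 7.72; 12.0 + 4.28 = 16.28.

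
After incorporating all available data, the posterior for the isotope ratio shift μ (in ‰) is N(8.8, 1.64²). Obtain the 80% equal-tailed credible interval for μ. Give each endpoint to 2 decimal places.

[6.70, 10.90]

The posterior is symmetric, so the 80% equal-tailed interval is μ = 8.8 ± z·1.64 with z = 1.282.
Half-width: 1.282 × 1.64 = 2.10.
8.8 − 2.10 = 6.70; 8.8 + 2.10 = 10.90.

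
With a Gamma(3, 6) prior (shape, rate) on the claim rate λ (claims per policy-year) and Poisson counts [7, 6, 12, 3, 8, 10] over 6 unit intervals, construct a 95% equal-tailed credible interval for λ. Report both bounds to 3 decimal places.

Posterior: Gamma(3+46, 6+6) = Gamma(49, 12) (shape, rate).
Equal-tailed 95% interval: Gamma(49, 12) quantiles at 0.025 and 0.975.
Posterior mean ≈ 4.083, SD ≈ 0.583; a Normal approximation gives roughly [2.940, 5.227].
Exact: lower = 3.021; upper = 5.303.

[3.021, 5.303]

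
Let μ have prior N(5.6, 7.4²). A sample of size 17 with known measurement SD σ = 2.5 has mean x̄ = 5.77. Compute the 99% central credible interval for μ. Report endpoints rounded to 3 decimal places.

[4.212, 7.325]

Posterior precision = 1/7.4² + 17/2.5² = 0.0183 + 2.7200 = 2.7383, so posterior SD = 0.6043.
Posterior mean = (5.6/7.4² + 17·5.77/2.5²) / 2.7383 = 5.7689.
Interval: 5.7689 ± 2.576 × 0.6043 → [4.212, 7.325].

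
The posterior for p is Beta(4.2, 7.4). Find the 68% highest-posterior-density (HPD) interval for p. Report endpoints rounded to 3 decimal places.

[0.205, 0.481]

The posterior is unimodal and skewed, so the HPD interval has equal density at both endpoints and is the shortest 68% interval.
Solving f(0.205) = f(0.481) with F(0.481) − F(0.205) = 0.68 gives [0.205, 0.481].
For comparison, the equal-tailed interval is [0.223, 0.502]; the HPD is narrower and shifted toward the mode.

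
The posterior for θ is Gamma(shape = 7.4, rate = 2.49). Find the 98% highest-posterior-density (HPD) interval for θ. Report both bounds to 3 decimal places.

[0.855, 5.758]

The posterior is unimodal and skewed, so the HPD interval has equal density at both endpoints and is the shortest 98% interval.
Solving f(0.855) = f(5.758) with F(5.758) − F(0.855) = 0.98 gives [0.855, 5.758].
For comparison, the equal-tailed interval is [1.027, 6.083]; the HPD is narrower and shifted toward the mode.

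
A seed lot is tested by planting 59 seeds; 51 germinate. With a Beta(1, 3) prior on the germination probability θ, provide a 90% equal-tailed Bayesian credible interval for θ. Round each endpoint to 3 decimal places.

[0.742, 0.897]

Posterior: Beta(1+51, 3+8) = Beta(52, 11).
Equal-tailed 90% interval: the 0.05 and 0.95 quantiles of Beta(52, 11).
Posterior mean ≈ 0.825, SD ≈ 0.047; a Normal approximation gives roughly [0.747, 0.903].
Exact: F⁻¹(0.05) = 0.742; F⁻¹(0.95) = 0.897.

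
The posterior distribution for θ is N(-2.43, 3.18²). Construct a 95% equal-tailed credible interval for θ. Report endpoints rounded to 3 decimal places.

The posterior is symmetric, so the 95% equal-tailed interval is θ = -2.43 ± z·3.18 with z = 1.960.
Half-width: 1.960 × 3.18 = 6.233.
-2.43 − 6.233 = -8.663; -2.43 + 6.233 = 3.803.

[-8.663, 3.803]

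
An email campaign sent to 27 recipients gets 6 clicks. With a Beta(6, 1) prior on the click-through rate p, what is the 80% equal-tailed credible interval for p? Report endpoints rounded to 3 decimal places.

[0.251, 0.459]

Posterior: Beta(6+6, 1+21) = Beta(12, 22).
Equal-tailed 80% interval: the 0.1 and 0.9 quantiles of Beta(12, 22).
Posterior mean ≈ 0.353, SD ≈ 0.081; a Normal approximation gives roughly [0.249, 0.456].
Exact: F⁻¹(0.1) = 0.251; F⁻¹(0.9) = 0.459.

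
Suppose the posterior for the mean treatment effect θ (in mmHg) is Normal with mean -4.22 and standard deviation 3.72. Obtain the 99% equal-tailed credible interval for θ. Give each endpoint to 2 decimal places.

The posterior is symmetric, so the 99% equal-tailed interval is θ = -4.22 ± z·3.72 with z = 2.576.
Half-width: 2.576 × 3.72 = 9.58.
-4.22 − 9.58 = -13.80; -4.22 + 9.58 = 5.36.

[-13.80, 5.36]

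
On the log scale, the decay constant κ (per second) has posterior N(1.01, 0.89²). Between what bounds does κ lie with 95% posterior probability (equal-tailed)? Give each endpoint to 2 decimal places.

[0.48, 15.71]

On the log scale the 95% interval is 1.01 ± 1.960 × 0.89 = [-0.7344, 2.7544].
Exponentiate: [e^-0.7344, e^2.7544] = [0.48, 15.71].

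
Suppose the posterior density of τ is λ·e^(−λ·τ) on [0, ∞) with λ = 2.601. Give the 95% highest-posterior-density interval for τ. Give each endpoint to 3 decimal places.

[0.000, 1.152]

The exponential density is strictly decreasing on [0, ∞), so the HPD interval is anchored at 0: [0, q] with P(τ ≤ q) = 0.95.
q = −ln(1 − 0.95) / 2.601 = 2.9957 / 2.601 = 1.152.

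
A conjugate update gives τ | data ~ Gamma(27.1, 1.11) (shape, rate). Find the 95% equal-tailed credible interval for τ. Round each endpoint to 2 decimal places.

[16.10, 34.43]

Posterior: Gamma(shape 27.1, rate 1.11).
Equal-tailed 95% interval: Gamma(27.1, 1.11) quantiles at 0.025 and 0.975.
Posterior mean ≈ 24.41, SD ≈ 4.69; a Normal approximation gives roughly [15.22, 33.61].
Exact: lower = 16.10; upper = 34.43.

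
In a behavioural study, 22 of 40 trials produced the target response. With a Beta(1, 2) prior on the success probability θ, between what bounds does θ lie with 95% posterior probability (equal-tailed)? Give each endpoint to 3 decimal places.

[0.387, 0.680]

Posterior: Beta(1+22, 2+18) = Beta(23, 20).
Equal-tailed 95% interval: the 0.025 and 0.975 quantiles of Beta(23, 20).
Posterior mean ≈ 0.535, SD ≈ 0.075; a Normal approximation gives roughly [0.388, 0.682].
Exact: F⁻¹(0.025) = 0.387; F⁻¹(0.975) = 0.680.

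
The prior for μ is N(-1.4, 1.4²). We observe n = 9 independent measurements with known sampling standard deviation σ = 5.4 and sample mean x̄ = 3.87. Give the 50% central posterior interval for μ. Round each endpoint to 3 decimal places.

[-0.159, 1.332]

Posterior precision = 1/1.4² + 9/5.4² = 0.5102 + 0.3086 = 0.8188, so posterior SD = 1.1051.
Posterior mean = (-1.4/1.4² + 9·3.87/5.4²) / 0.8188 = 0.5864.
Interval: 0.5864 ± 0.674 × 1.1051 → [-0.159, 1.332].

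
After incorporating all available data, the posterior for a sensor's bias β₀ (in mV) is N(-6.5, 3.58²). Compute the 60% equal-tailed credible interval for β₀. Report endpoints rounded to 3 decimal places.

The posterior is symmetric, so the 60% equal-tailed interval is β₀ = -6.5 ± z·3.58 with z = 0.842.
Half-width: 0.842 × 3.58 = 3.013.
-6.5 − 3.013 = -9.513; -6.5 + 3.013 = -3.487.

[-9.513, -3.487]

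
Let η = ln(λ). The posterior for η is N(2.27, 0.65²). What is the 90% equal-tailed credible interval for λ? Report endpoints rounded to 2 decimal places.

[3.32, 28.20]

On the log scale the 90% interval is 2.27 ± 1.645 × 0.65 = [1.2008, 3.3392].
Exponentiate: [e^1.2008, e^3.3392] = [3.32, 28.20].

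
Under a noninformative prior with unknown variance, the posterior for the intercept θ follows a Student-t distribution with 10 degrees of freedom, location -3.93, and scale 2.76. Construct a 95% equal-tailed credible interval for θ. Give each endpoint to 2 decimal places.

[-10.08, 2.22]

The t_10 distribution is symmetric; the 95% interval is -3.93 ± t·2.76 with t_{0.975,10} = 2.228.
Half-width: 2.228 × 2.76 = 6.15.
-3.93 − 6.15 = -10.08; -3.93 + 6.15 = 2.22.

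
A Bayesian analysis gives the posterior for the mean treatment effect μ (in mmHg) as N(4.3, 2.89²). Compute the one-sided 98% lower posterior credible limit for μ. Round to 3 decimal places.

Need L with P(μ ≥ L) = 0.98: L = 4.3 − z_{0.02}·2.89.
z = 2.054; L = 4.3 − 2.054 × 2.89 = -1.635.

-1.635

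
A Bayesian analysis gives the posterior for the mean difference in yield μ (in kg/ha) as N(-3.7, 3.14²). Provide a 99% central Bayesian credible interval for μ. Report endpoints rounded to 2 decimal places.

The posterior is symmetric, so the 99% equal-tailed interval is μ = -3.7 ± z·3.14 with z = 2.576.
Half-width: 2.576 × 3.14 = 8.09.
-3.7 − 8.09 = -11.79; -3.7 + 8.09 = 4.39.

[-11.79, 4.39]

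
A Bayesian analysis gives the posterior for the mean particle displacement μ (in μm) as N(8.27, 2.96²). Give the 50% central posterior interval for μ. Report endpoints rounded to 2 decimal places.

[6.27, 10.27]

The posterior is symmetric, so the 50% equal-tailed interval is μ = 8.27 ± z·2.96 with z = 0.674.
Half-width: 0.674 × 2.96 = 2.00.
8.27 − 2.00 = 6.27; 8.27 + 2.00 = 10.27.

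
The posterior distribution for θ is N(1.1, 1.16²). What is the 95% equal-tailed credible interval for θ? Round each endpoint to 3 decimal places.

[-1.174, 3.374]

The posterior is symmetric, so the 95% equal-tailed interval is θ = 1.1 ± z·1.16 with z = 1.960.
Half-width: 1.960 × 1.16 = 2.274.
1.1 − 2.274 = -1.174; 1.1 + 2.274 = 3.374.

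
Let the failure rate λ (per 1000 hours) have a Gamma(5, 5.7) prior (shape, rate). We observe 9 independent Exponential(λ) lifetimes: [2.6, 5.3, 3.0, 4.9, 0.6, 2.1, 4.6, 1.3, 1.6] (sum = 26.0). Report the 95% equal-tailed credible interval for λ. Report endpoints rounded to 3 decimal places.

[0.241, 0.701]

Posterior: Gamma(5+9, 5.7+26.0) = Gamma(14, 31.7) (shape, rate).
Equal-tailed 95% interval: Gamma(14, 31.7) quantiles at 0.025 and 0.975.
Posterior mean ≈ 0.442, SD ≈ 0.118; a Normal approximation gives roughly [0.210, 0.673].
Exact: lower = 0.241; upper = 0.701.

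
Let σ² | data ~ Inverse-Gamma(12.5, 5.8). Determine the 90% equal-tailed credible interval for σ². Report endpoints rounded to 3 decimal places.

Inverse-Gamma(12.5, 5.8) quantiles: F⁻¹(0.05) and F⁻¹(0.95).
Equivalently, 1/σ² ~ Gamma(12.5, rate = 5.8); invert its 0.95 and 0.05 quantiles.
Posterior mean ≈ 0.504, SD ≈ 0.156; a Normal approximation gives roughly [0.248, 0.760].
Exact: lower = 0.308; upper = 0.794.

[0.308, 0.794]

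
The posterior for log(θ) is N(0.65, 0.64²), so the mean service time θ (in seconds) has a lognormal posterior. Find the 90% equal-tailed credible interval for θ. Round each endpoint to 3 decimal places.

On the log scale the 90% interval is 0.65 ± 1.645 × 0.64 = [-0.4027, 1.7027].
Exponentiate: [e^-0.4027, e^1.7027] = [0.669, 5.489].

[0.669, 5.489]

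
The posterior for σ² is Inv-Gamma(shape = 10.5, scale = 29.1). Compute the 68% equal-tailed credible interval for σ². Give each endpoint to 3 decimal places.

[2.129, 3.972]

Inverse-Gamma(10.5, 29.1) quantiles: F⁻¹(0.16) and F⁻¹(0.84).
Equivalently, 1/σ² ~ Gamma(10.5, rate = 29.1); invert its 0.84 and 0.16 quantiles.
Posterior mean ≈ 3.063, SD ≈ 1.051; a Normal approximation gives roughly [2.018, 4.108].
Exact: lower = 2.129; upper = 3.972.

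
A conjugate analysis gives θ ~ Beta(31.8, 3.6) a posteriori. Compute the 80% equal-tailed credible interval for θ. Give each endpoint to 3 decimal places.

Posterior: Beta(31.8, 3.6).
Equal-tailed 80% interval: the 0.1 and 0.9 quantiles of Beta(31.8, 3.6).
Posterior mean ≈ 0.898, SD ≈ 0.050; a Normal approximation gives roughly [0.834, 0.963].
Exact: F⁻¹(0.1) = 0.830; F⁻¹(0.9) = 0.956.

[0.830, 0.956]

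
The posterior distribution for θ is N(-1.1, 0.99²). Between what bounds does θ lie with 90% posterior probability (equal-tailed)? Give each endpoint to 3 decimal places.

The posterior is symmetric, so the 90% equal-tailed interval is θ = -1.1 ± z·0.99 with z = 1.645.
Half-width: 1.645 × 0.99 = 1.628.
-1.1 − 1.628 = -2.728; -1.1 + 1.628 = 0.528.

[-2.728, 0.528]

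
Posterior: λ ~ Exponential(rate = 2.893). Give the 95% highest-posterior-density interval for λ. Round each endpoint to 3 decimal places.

[0.000, 1.036]

The exponential density is strictly decreasing on [0, ∞), so the HPD interval is anchored at 0: [0, q] with P(λ ≤ q) = 0.95.
q = −ln(1 − 0.95) / 2.893 = 2.9957 / 2.893 = 1.036.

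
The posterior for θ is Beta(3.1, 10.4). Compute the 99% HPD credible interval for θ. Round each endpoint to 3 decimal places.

[0.019, 0.536]

The posterior is unimodal and skewed, so the HPD interval has equal density at both endpoints and is the shortest 99% interval.
Solving f(0.019) = f(0.536) with F(0.536) − F(0.019) = 0.99 gives [0.019, 0.536].
For comparison, the equal-tailed interval is [0.032, 0.565]; the HPD is narrower and shifted toward the mode.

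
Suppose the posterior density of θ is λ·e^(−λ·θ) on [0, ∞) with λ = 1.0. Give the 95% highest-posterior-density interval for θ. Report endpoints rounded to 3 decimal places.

The exponential density is strictly decreasing on [0, ∞), so the HPD interval is anchored at 0: [0, q] with P(θ ≤ q) = 0.95.
q = −ln(1 − 0.95) / 1.0 = 2.9957 / 1.0 = 2.996.

[0.000, 2.996]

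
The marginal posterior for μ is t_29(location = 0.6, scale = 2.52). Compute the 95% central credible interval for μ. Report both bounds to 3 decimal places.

[-4.554, 5.754]

The t_29 distribution is symmetric; the 95% interval is 0.6 ± t·2.52 with t_{0.975,29} = 2.045.
Half-width: 2.045 × 2.52 = 5.154.
0.6 − 5.154 = -4.554; 0.6 + 5.154 = 5.754.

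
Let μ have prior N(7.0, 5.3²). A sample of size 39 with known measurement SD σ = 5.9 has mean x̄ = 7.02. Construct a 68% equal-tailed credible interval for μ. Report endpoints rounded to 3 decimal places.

Posterior precision = 1/5.3² + 39/5.9² = 0.0356 + 1.1204 = 1.1560, so posterior SD = 0.9301.
Posterior mean = (7.0/5.3² + 39·7.02/5.9²) / 1.1560 = 7.0194.
Interval: 7.0194 ± 0.994 × 0.9301 → [6.094, 7.944].

[6.094, 7.944]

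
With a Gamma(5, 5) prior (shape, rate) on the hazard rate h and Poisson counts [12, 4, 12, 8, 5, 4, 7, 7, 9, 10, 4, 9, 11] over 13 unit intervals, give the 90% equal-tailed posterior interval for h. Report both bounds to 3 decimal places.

Posterior: Gamma(5+102, 5+13) = Gamma(107, 18) (shape, rate).
Equal-tailed 90% interval: Gamma(107, 18) quantiles at 0.05 and 0.95.
Posterior mean ≈ 5.944, SD ≈ 0.575; a Normal approximation gives roughly [4.999, 6.890].
Exact: lower = 5.032; upper = 6.920.

[5.032, 6.920]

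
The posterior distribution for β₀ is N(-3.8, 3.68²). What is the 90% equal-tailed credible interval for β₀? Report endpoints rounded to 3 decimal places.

The posterior is symmetric, so the 90% equal-tailed interval is β₀ = -3.8 ± z·3.68 with z = 1.645.
Half-width: 1.645 × 3.68 = 6.053.
-3.8 − 6.053 = -9.853; -3.8 + 6.053 = 2.253.

[-9.853, 2.253]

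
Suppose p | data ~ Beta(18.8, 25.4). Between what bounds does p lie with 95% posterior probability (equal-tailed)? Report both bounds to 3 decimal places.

Posterior: Beta(18.8, 25.4).
Equal-tailed 95% interval: the 0.025 and 0.975 quantiles of Beta(18.8, 25.4).
Posterior mean ≈ 0.425, SD ≈ 0.074; a Normal approximation gives roughly [0.281, 0.569].
Exact: F⁻¹(0.025) = 0.285; F⁻¹(0.975) = 0.572.

[0.285, 0.572]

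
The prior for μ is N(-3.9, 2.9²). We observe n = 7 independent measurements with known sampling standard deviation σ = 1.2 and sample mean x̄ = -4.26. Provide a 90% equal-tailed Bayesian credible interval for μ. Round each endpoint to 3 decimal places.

Posterior precision = 1/2.9² + 7/1.2² = 0.1189 + 4.8611 = 4.9800, so posterior SD = 0.4481.
Posterior mean = (-3.9/2.9² + 7·-4.26/1.2²) / 4.9800 = -4.2514.
Interval: -4.2514 ± 1.645 × 0.4481 → [-4.988, -3.514].

[-4.988, -3.514]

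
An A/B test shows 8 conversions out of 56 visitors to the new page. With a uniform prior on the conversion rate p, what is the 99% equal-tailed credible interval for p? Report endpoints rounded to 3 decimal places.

Posterior: Beta(1+8, 1+48) = Beta(9, 49).
Equal-tailed 99% interval: the 0.005 and 0.995 quantiles of Beta(9, 49).
Posterior mean ≈ 0.155, SD ≈ 0.047; a Normal approximation gives roughly [0.034, 0.277].
Exact: F⁻¹(0.005) = 0.057; F⁻¹(0.995) = 0.297.

[0.057, 0.297]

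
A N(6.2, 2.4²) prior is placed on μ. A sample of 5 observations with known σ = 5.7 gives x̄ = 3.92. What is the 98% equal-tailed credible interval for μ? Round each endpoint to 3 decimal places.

[1.064, 9.194]

Posterior precision = 1/2.4² + 5/5.7² = 0.1736 + 0.1539 = 0.3275, so posterior SD = 1.7474.
Posterior mean = (6.2/2.4² + 5·3.92/5.7²) / 0.3275 = 5.1286.
Interval: 5.1286 ± 2.326 × 1.7474 → [1.064, 9.194].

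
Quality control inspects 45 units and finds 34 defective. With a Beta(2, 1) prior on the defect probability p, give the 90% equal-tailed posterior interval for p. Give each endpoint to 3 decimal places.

[0.642, 0.846]

Posterior: Beta(2+34, 1+11) = Beta(36, 12).
Equal-tailed 90% interval: the 0.05 and 0.95 quantiles of Beta(36, 12).
Posterior mean ≈ 0.750, SD ≈ 0.062; a Normal approximation gives roughly [0.648, 0.852].
Exact: F⁻¹(0.05) = 0.642; F⁻¹(0.95) = 0.846.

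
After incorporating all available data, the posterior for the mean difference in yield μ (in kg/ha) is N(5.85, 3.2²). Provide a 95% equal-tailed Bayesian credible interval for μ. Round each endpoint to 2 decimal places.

[-0.42, 12.12]

The posterior is symmetric, so the 95% equal-tailed interval is μ = 5.85 ± z·3.2 with z = 1.960.
Half-width: 1.960 × 3.2 = 6.27.
5.85 − 6.27 = -0.42; 5.85 + 6.27 = 12.12.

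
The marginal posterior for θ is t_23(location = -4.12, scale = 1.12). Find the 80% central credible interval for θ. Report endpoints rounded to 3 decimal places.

[-5.598, -2.642]

The t_23 distribution is symmetric; the 80% interval is -4.12 ± t·1.12 with t_{0.9,23} = 1.319.
Half-width: 1.319 × 1.12 = 1.478.
-4.12 − 1.478 = -5.598; -4.12 + 1.478 = -2.642.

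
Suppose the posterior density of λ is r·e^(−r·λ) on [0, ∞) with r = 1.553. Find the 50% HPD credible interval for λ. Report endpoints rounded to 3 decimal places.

The exponential density is strictly decreasing on [0, ∞), so the HPD interval is anchored at 0: [0, q] with P(λ ≤ q) = 0.50.
q = −ln(1 − 0.50) / 1.553 = 0.6931 / 1.553 = 0.446.

[0.000, 0.446]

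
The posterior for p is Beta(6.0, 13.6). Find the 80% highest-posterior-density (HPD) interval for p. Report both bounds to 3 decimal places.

The posterior is unimodal and skewed, so the HPD interval has equal density at both endpoints and is the shortest 80% interval.
Solving f(0.166) = f(0.427) with F(0.427) − F(0.166) = 0.80 gives [0.166, 0.427].
For comparison, the equal-tailed interval is [0.179, 0.442]; the HPD is narrower and shifted toward the mode.

[0.166, 0.427]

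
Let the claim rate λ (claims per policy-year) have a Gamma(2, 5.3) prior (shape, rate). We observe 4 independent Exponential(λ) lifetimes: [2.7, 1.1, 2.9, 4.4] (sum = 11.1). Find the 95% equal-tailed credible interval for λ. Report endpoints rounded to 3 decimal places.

Posterior: Gamma(2+4, 5.3+11.1) = Gamma(6, 16.4) (shape, rate).
Equal-tailed 95% interval: Gamma(6, 16.4) quantiles at 0.025 and 0.975.
Posterior mean ≈ 0.366, SD ≈ 0.149; a Normal approximation gives roughly [0.073, 0.659].
Exact: lower = 0.134; upper = 0.711.

[0.134, 0.711]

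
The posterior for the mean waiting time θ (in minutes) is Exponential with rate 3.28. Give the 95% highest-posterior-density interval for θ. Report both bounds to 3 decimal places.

[0.000, 0.913]

The exponential density is strictly decreasing on [0, ∞), so the HPD interval is anchored at 0: [0, q] with P(θ ≤ q) = 0.95.
q = −ln(1 − 0.95) / 3.28 = 2.9957 / 3.28 = 0.913.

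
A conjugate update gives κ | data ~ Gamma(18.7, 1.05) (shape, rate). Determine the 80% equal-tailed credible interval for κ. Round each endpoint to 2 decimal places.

[12.78, 23.25]

Posterior: Gamma(shape 18.7, rate 1.05).
Equal-tailed 80% interval: Gamma(18.7, 1.05) quantiles at 0.1 and 0.9.
Posterior mean ≈ 17.81, SD ≈ 4.12; a Normal approximation gives roughly [12.53, 23.09].
Exact: lower = 12.78; upper = 23.25.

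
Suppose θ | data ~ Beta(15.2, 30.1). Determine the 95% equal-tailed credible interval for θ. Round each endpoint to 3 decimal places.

Posterior: Beta(15.2, 30.1).
Equal-tailed 95% interval: the 0.025 and 0.975 quantiles of Beta(15.2, 30.1).
Posterior mean ≈ 0.336, SD ≈ 0.069; a Normal approximation gives roughly [0.200, 0.472].
Exact: F⁻¹(0.025) = 0.207; F⁻¹(0.975) = 0.478.

[0.207, 0.478]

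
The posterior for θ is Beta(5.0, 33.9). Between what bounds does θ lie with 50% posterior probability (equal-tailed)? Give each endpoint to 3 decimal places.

[0.090, 0.161]

Posterior: Beta(5.0, 33.9).
Equal-tailed 50% interval: the 0.25 and 0.75 quantiles of Beta(5.0, 33.9).
Posterior mean ≈ 0.129, SD ≈ 0.053; a Normal approximation gives roughly [0.093, 0.164].
Exact: F⁻¹(0.25) = 0.090; F⁻¹(0.75) = 0.161.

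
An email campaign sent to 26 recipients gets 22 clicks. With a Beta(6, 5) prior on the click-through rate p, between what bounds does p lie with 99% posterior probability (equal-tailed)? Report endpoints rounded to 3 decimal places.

[0.557, 0.906]

Posterior: Beta(6+22, 5+4) = Beta(28, 9).
Equal-tailed 99% interval: the 0.005 and 0.995 quantiles of Beta(28, 9).
Posterior mean ≈ 0.757, SD ≈ 0.070; a Normal approximation gives roughly [0.577, 0.936].
Exact: F⁻¹(0.005) = 0.557; F⁻¹(0.995) = 0.906.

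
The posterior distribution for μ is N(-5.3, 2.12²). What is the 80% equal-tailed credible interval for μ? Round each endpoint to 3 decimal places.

[-8.017, -2.583]

The posterior is symmetric, so the 80% equal-tailed interval is μ = -5.3 ± z·2.12 with z = 1.282.
Half-width: 1.282 × 2.12 = 2.717.
-5.3 − 2.717 = -8.017; -5.3 + 2.717 = -2.583.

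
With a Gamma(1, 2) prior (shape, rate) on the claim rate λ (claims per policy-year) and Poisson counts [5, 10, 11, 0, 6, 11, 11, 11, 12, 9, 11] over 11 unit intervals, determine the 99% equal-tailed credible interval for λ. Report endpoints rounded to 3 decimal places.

Posterior: Gamma(1+97, 2+11) = Gamma(98, 13) (shape, rate).
Equal-tailed 99% interval: Gamma(98, 13) quantiles at 0.005 and 0.995.
Posterior mean ≈ 7.538, SD ≈ 0.761; a Normal approximation gives roughly [5.577, 9.500].
Exact: lower = 5.721; upper = 9.644.

[5.721, 9.644]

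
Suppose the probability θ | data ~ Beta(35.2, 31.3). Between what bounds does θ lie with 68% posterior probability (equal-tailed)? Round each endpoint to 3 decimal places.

[0.468, 0.590]

Posterior: Beta(35.2, 31.3).
Equal-tailed 68% interval: the 0.16 and 0.84 quantiles of Beta(35.2, 31.3).
Posterior mean ≈ 0.529, SD ≈ 0.061; a Normal approximation gives roughly [0.469, 0.590].
Exact: F⁻¹(0.16) = 0.468; F⁻¹(0.84) = 0.590.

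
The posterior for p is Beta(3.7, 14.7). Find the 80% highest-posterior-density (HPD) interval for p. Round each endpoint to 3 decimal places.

The posterior is unimodal and skewed, so the HPD interval has equal density at both endpoints and is the shortest 80% interval.
Solving f(0.073) = f(0.298) with F(0.298) − F(0.073) = 0.80 gives [0.073, 0.298].
For comparison, the equal-tailed interval is [0.092, 0.325]; the HPD is narrower and shifted toward the mode.

[0.073, 0.298]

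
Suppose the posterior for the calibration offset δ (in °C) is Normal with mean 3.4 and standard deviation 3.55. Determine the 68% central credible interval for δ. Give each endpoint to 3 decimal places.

[-0.130, 6.930]

The posterior is symmetric, so the 68% equal-tailed interval is δ = 3.4 ± z·3.55 with z = 0.994.
Half-width: 0.994 × 3.55 = 3.530.
3.4 − 3.530 = -0.130; 3.4 + 3.530 = 6.930.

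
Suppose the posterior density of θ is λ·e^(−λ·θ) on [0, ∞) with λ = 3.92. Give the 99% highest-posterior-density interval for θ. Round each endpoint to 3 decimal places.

The exponential density is strictly decreasing on [0, ∞), so the HPD interval is anchored at 0: [0, q] with P(θ ≤ q) = 0.99.
q = −ln(1 − 0.99) / 3.92 = 4.6052 / 3.92 = 1.175.

[0.000, 1.175]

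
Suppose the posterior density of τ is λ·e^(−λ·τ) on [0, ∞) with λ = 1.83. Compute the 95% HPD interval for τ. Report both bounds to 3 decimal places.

The exponential density is strictly decreasing on [0, ∞), so the HPD interval is anchored at 0: [0, q] with P(τ ≤ q) = 0.95.
q = −ln(1 − 0.95) / 1.83 = 2.9957 / 1.83 = 1.637.

[0.000, 1.637]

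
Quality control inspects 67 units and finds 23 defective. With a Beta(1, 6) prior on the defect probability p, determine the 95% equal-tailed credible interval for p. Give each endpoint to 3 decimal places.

[0.223, 0.434]

Posterior: Beta(1+23, 6+44) = Beta(24, 50).
Equal-tailed 95% interval: the 0.025 and 0.975 quantiles of Beta(24, 50).
Posterior mean ≈ 0.324, SD ≈ 0.054; a Normal approximation gives roughly [0.218, 0.430].
Exact: F⁻¹(0.025) = 0.223; F⁻¹(0.975) = 0.434.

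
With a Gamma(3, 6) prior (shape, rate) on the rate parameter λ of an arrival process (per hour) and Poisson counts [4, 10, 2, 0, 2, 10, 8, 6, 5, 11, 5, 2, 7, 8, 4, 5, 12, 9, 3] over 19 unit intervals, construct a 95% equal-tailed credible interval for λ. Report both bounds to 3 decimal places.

[3.834, 5.522]

Posterior: Gamma(3+113, 6+19) = Gamma(116, 25) (shape, rate).
Equal-tailed 95% interval: Gamma(116, 25) quantiles at 0.025 and 0.975.
Posterior mean ≈ 4.640, SD ≈ 0.431; a Normal approximation gives roughly [3.796, 5.484].
Exact: lower = 3.834; upper = 5.522.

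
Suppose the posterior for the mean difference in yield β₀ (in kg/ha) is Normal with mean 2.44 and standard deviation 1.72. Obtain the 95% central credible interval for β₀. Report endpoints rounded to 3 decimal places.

[-0.931, 5.811]

The posterior is symmetric, so the 95% equal-tailed interval is β₀ = 2.44 ± z·1.72 with z = 1.960.
Half-width: 1.960 × 1.72 = 3.371.
2.44 − 3.371 = -0.931; 2.44 + 3.371 = 5.811.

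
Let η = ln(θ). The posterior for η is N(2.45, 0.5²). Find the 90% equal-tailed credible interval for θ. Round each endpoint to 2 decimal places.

On the log scale the 90% interval is 2.45 ± 1.645 × 0.5 = [1.6276, 3.2724].
Exponentiate: [e^1.6276, e^3.2724] = [5.09, 26.38].

[5.09, 26.38]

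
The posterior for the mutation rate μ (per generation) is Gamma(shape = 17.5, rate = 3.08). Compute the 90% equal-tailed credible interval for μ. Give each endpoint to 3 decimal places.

Posterior: Gamma(shape 17.5, rate 3.08).
Equal-tailed 90% interval: Gamma(17.5, 3.08) quantiles at 0.05 and 0.95.
Posterior mean ≈ 5.682, SD ≈ 1.358; a Normal approximation gives roughly [3.448, 7.916].
Exact: lower = 3.647; upper = 8.085.

[3.647, 8.085]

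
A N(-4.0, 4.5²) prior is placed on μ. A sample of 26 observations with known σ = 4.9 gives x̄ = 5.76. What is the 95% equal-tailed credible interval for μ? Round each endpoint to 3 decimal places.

[3.492, 7.176]

Posterior precision = 1/4.5² + 26/4.9² = 0.0494 + 1.0829 = 1.1323, so posterior SD = 0.9398.
Posterior mean = (-4.0/4.5² + 26·5.76/4.9²) / 1.1323 = 5.3343.
Interval: 5.3343 ± 1.960 × 0.9398 → [3.492, 7.176].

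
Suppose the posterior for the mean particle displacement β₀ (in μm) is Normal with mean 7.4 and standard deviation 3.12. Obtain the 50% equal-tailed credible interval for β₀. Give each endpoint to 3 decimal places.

The posterior is symmetric, so the 50% equal-tailed interval is β₀ = 7.4 ± z·3.12 with z = 0.674.
Half-width: 0.674 × 3.12 = 2.104.
7.4 − 2.104 = 5.296; 7.4 + 2.104 = 9.504.

[5.296, 9.504]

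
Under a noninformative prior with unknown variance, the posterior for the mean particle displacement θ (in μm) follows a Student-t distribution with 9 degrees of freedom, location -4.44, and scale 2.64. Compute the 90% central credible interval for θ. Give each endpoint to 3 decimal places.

The t_9 distribution is symmetric; the 90% interval is -4.44 ± t·2.64 with t_{0.95,9} = 1.833.
Half-width: 1.833 × 2.64 = 4.839.
-4.44 − 4.839 = -9.279; -4.44 + 4.839 = 0.399.

[-9.279, 0.399]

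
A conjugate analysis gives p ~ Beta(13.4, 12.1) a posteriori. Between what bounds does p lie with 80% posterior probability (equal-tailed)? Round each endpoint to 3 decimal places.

Posterior: Beta(13.4, 12.1).
Equal-tailed 80% interval: the 0.1 and 0.9 quantiles of Beta(13.4, 12.1).
Posterior mean ≈ 0.525, SD ≈ 0.097; a Normal approximation gives roughly [0.401, 0.650].
Exact: F⁻¹(0.1) = 0.399; F⁻¹(0.9) = 0.651.

[0.399, 0.651]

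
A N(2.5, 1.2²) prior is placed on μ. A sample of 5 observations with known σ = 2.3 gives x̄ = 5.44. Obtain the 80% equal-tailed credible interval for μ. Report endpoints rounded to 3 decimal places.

[3.194, 5.196]

Posterior precision = 1/1.2² + 5/2.3² = 0.6944 + 0.9452 = 1.6396, so posterior SD = 0.7810.
Posterior mean = (2.5/1.2² + 5·5.44/2.3²) / 1.6396 = 4.1948.
Interval: 4.1948 ± 1.282 × 0.7810 → [3.194, 5.196].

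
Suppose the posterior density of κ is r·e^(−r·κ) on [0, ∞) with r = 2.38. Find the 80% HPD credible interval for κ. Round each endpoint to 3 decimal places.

[0.000, 0.676]

The exponential density is strictly decreasing on [0, ∞), so the HPD interval is anchored at 0: [0, q] with P(κ ≤ q) = 0.80.
q = −ln(1 − 0.80) / 2.38 = 1.6094 / 2.38 = 0.676.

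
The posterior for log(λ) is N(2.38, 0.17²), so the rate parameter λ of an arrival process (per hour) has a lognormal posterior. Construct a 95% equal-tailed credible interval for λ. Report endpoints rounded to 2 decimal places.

On the log scale the 95% interval is 2.38 ± 1.960 × 0.17 = [2.0468, 2.7132].
Exponentiate: [e^2.0468, e^2.7132] = [7.74, 15.08].

[7.74, 15.08]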